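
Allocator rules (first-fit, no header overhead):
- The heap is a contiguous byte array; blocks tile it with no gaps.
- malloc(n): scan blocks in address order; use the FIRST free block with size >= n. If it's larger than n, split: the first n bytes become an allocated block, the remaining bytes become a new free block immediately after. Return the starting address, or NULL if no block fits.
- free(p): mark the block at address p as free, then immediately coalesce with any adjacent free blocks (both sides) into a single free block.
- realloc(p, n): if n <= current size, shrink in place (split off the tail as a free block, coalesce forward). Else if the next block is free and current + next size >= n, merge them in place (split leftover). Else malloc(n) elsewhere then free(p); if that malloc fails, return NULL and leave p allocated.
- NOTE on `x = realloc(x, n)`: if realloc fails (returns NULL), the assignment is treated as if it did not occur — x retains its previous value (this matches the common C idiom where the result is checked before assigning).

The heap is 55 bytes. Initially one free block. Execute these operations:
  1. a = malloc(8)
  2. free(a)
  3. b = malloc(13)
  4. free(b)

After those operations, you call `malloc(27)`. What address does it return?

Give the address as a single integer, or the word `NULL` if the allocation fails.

Answer: 0

Derivation:
Op 1: a = malloc(8) -> a = 0; heap: [0-7 ALLOC][8-54 FREE]
Op 2: free(a) -> (freed a); heap: [0-54 FREE]
Op 3: b = malloc(13) -> b = 0; heap: [0-12 ALLOC][13-54 FREE]
Op 4: free(b) -> (freed b); heap: [0-54 FREE]
malloc(27): first-fit scan over [0-54 FREE] -> 0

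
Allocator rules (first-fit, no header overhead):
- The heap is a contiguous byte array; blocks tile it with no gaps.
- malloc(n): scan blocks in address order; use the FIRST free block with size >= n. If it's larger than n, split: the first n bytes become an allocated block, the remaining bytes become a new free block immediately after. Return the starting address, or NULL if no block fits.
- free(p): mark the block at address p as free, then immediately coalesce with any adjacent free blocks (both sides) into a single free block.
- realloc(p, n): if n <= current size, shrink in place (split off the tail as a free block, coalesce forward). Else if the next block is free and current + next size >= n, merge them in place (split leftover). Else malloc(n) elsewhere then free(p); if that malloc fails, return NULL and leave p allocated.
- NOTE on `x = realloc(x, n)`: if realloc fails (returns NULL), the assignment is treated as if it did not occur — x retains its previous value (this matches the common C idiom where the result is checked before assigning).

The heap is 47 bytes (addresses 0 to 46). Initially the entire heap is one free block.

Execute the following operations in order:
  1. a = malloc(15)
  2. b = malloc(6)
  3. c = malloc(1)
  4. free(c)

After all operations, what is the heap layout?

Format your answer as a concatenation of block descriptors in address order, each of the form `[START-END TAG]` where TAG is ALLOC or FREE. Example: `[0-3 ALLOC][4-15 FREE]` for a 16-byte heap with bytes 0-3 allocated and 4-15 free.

Answer: [0-14 ALLOC][15-20 ALLOC][21-46 FREE]

Derivation:
Op 1: a = malloc(15) -> a = 0; heap: [0-14 ALLOC][15-46 FREE]
Op 2: b = malloc(6) -> b = 15; heap: [0-14 ALLOC][15-20 ALLOC][21-46 FREE]
Op 3: c = malloc(1) -> c = 21; heap: [0-14 ALLOC][15-20 ALLOC][21-21 ALLOC][22-46 FREE]
Op 4: free(c) -> (freed c); heap: [0-14 ALLOC][15-20 ALLOC][21-46 FREE]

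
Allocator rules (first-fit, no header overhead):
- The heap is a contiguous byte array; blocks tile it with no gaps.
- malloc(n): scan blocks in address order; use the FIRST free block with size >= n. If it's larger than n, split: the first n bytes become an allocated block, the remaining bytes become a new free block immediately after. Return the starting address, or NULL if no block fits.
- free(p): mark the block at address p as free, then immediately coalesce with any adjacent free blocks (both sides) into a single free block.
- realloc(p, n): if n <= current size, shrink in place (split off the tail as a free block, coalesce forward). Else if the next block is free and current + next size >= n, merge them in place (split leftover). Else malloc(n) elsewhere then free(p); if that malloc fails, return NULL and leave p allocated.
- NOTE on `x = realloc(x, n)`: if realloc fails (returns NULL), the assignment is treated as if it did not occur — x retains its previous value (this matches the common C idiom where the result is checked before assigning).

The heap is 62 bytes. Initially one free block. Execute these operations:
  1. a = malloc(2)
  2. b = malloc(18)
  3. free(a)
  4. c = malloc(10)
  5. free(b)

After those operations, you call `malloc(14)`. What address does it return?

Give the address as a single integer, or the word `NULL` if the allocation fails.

Op 1: a = malloc(2) -> a = 0; heap: [0-1 ALLOC][2-61 FREE]
Op 2: b = malloc(18) -> b = 2; heap: [0-1 ALLOC][2-19 ALLOC][20-61 FREE]
Op 3: free(a) -> (freed a); heap: [0-1 FREE][2-19 ALLOC][20-61 FREE]
Op 4: c = malloc(10) -> c = 20; heap: [0-1 FREE][2-19 ALLOC][20-29 ALLOC][30-61 FREE]
Op 5: free(b) -> (freed b); heap: [0-19 FREE][20-29 ALLOC][30-61 FREE]
malloc(14): first-fit scan over [0-19 FREE][20-29 ALLOC][30-61 FREE] -> 0

Answer: 0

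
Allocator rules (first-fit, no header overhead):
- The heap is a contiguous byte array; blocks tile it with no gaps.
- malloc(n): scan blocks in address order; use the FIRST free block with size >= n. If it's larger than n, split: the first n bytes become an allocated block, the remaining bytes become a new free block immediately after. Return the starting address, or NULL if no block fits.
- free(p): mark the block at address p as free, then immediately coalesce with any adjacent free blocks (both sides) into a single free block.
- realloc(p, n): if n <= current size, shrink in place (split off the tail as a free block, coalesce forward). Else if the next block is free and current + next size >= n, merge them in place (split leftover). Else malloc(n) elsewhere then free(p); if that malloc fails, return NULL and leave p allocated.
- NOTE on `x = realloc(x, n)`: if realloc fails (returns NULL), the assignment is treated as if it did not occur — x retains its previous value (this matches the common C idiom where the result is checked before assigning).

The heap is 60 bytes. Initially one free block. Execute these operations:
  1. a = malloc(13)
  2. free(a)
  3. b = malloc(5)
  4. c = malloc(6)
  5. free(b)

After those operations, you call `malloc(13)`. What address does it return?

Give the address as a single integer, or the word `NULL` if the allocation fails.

Op 1: a = malloc(13) -> a = 0; heap: [0-12 ALLOC][13-59 FREE]
Op 2: free(a) -> (freed a); heap: [0-59 FREE]
Op 3: b = malloc(5) -> b = 0; heap: [0-4 ALLOC][5-59 FREE]
Op 4: c = malloc(6) -> c = 5; heap: [0-4 ALLOC][5-10 ALLOC][11-59 FREE]
Op 5: free(b) -> (freed b); heap: [0-4 FREE][5-10 ALLOC][11-59 FREE]
malloc(13): first-fit scan over [0-4 FREE][5-10 ALLOC][11-59 FREE] -> 11

Answer: 11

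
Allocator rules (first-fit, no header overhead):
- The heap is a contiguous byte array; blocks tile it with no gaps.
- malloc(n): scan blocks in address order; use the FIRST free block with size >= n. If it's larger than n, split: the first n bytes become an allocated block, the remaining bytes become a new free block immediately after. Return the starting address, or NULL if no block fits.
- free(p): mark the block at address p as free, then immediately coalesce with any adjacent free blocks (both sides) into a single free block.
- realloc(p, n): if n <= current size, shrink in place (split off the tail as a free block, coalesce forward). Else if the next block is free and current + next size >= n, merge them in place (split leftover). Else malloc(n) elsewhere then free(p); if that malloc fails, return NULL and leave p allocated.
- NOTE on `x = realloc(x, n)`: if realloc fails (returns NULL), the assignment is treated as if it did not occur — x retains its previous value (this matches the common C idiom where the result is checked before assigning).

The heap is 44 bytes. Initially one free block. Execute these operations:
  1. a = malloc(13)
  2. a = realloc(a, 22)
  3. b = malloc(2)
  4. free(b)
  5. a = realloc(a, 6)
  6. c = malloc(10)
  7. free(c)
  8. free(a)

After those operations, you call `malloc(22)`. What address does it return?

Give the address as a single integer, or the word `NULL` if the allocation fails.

Answer: 0

Derivation:
Op 1: a = malloc(13) -> a = 0; heap: [0-12 ALLOC][13-43 FREE]
Op 2: a = realloc(a, 22) -> a = 0; heap: [0-21 ALLOC][22-43 FREE]
Op 3: b = malloc(2) -> b = 22; heap: [0-21 ALLOC][22-23 ALLOC][24-43 FREE]
Op 4: free(b) -> (freed b); heap: [0-21 ALLOC][22-43 FREE]
Op 5: a = realloc(a, 6) -> a = 0; heap: [0-5 ALLOC][6-43 FREE]
Op 6: c = malloc(10) -> c = 6; heap: [0-5 ALLOC][6-15 ALLOC][16-43 FREE]
Op 7: free(c) -> (freed c); heap: [0-5 ALLOC][6-43 FREE]
Op 8: free(a) -> (freed a); heap: [0-43 FREE]
malloc(22): first-fit scan over [0-43 FREE] -> 0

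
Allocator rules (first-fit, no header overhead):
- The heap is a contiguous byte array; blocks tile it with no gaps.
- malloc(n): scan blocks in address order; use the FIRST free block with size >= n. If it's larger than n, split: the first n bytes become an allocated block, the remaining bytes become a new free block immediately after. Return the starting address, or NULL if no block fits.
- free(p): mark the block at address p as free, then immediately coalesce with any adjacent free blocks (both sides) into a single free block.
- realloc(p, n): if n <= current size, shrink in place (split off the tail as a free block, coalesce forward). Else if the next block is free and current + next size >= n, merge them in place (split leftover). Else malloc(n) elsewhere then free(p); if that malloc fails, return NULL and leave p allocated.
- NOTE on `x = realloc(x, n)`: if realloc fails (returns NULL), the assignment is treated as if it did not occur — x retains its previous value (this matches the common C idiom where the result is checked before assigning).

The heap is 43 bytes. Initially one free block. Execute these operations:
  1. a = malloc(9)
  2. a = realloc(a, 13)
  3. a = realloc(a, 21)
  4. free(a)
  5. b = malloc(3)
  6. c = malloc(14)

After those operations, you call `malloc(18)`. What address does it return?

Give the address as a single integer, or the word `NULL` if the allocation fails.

Op 1: a = malloc(9) -> a = 0; heap: [0-8 ALLOC][9-42 FREE]
Op 2: a = realloc(a, 13) -> a = 0; heap: [0-12 ALLOC][13-42 FREE]
Op 3: a = realloc(a, 21) -> a = 0; heap: [0-20 ALLOC][21-42 FREE]
Op 4: free(a) -> (freed a); heap: [0-42 FREE]
Op 5: b = malloc(3) -> b = 0; heap: [0-2 ALLOC][3-42 FREE]
Op 6: c = malloc(14) -> c = 3; heap: [0-2 ALLOC][3-16 ALLOC][17-42 FREE]
malloc(18): first-fit scan over [0-2 ALLOC][3-16 ALLOC][17-42 FREE] -> 17

Answer: 17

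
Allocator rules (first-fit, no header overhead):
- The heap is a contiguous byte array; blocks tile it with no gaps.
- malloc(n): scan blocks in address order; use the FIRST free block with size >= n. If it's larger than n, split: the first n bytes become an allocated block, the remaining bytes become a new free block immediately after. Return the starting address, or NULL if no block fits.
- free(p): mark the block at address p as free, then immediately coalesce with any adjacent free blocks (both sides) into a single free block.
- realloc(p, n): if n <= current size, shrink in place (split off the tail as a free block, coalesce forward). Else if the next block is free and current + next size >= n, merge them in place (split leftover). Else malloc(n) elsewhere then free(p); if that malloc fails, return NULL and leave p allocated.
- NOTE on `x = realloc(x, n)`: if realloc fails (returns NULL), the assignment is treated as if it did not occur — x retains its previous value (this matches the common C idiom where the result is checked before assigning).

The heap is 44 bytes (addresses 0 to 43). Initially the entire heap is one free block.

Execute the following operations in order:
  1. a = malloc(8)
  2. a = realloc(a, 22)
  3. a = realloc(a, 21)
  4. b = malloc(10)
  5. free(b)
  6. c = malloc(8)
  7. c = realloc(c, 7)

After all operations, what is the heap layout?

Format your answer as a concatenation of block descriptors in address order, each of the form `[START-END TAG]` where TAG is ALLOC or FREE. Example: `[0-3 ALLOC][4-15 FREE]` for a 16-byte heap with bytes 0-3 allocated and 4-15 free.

Op 1: a = malloc(8) -> a = 0; heap: [0-7 ALLOC][8-43 FREE]
Op 2: a = realloc(a, 22) -> a = 0; heap: [0-21 ALLOC][22-43 FREE]
Op 3: a = realloc(a, 21) -> a = 0; heap: [0-20 ALLOC][21-43 FREE]
Op 4: b = malloc(10) -> b = 21; heap: [0-20 ALLOC][21-30 ALLOC][31-43 FREE]
Op 5: free(b) -> (freed b); heap: [0-20 ALLOC][21-43 FREE]
Op 6: c = malloc(8) -> c = 21; heap: [0-20 ALLOC][21-28 ALLOC][29-43 FREE]
Op 7: c = realloc(c, 7) -> c = 21; heap: [0-20 ALLOC][21-27 ALLOC][28-43 FREE]

Answer: [0-20 ALLOC][21-27 ALLOC][28-43 FREE]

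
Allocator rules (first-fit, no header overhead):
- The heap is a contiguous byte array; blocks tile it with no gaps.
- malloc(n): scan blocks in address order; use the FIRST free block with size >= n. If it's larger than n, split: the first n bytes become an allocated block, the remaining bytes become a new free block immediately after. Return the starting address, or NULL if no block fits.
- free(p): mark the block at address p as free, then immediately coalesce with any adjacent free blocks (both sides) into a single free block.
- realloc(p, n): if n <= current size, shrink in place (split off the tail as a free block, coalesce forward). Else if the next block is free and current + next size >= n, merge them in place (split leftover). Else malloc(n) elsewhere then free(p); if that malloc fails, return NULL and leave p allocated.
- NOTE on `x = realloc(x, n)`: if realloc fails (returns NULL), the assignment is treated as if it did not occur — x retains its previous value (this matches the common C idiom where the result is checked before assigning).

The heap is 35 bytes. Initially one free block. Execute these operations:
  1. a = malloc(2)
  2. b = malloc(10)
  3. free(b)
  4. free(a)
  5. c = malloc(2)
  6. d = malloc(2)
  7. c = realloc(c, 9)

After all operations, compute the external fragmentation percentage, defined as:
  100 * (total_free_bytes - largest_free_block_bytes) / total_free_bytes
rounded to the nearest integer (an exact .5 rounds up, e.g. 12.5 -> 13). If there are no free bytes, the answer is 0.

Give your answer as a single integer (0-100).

Answer: 8

Derivation:
Op 1: a = malloc(2) -> a = 0; heap: [0-1 ALLOC][2-34 FREE]
Op 2: b = malloc(10) -> b = 2; heap: [0-1 ALLOC][2-11 ALLOC][12-34 FREE]
Op 3: free(b) -> (freed b); heap: [0-1 ALLOC][2-34 FREE]
Op 4: free(a) -> (freed a); heap: [0-34 FREE]
Op 5: c = malloc(2) -> c = 0; heap: [0-1 ALLOC][2-34 FREE]
Op 6: d = malloc(2) -> d = 2; heap: [0-1 ALLOC][2-3 ALLOC][4-34 FREE]
Op 7: c = realloc(c, 9) -> c = 4; heap: [0-1 FREE][2-3 ALLOC][4-12 ALLOC][13-34 FREE]
Free blocks: [2 22] total_free=24 largest=22 -> 100*(24-22)/24 = 200/24 ≈ 8.333 -> rounds to 8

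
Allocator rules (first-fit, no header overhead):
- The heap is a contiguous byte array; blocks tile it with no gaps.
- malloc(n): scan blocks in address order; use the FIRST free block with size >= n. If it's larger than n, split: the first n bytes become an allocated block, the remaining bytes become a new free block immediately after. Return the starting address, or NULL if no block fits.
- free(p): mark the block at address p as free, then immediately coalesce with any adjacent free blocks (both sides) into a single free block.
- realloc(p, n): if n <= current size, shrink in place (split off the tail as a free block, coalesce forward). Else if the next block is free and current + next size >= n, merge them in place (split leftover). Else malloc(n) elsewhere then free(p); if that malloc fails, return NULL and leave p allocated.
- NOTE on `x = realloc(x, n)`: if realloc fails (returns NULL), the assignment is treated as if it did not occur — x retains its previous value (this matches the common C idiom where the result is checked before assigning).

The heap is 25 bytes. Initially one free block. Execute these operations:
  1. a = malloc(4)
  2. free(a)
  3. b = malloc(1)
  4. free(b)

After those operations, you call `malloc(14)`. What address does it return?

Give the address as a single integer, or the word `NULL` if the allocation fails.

Answer: 0

Derivation:
Op 1: a = malloc(4) -> a = 0; heap: [0-3 ALLOC][4-24 FREE]
Op 2: free(a) -> (freed a); heap: [0-24 FREE]
Op 3: b = malloc(1) -> b = 0; heap: [0-0 ALLOC][1-24 FREE]
Op 4: free(b) -> (freed b); heap: [0-24 FREE]
malloc(14): first-fit scan over [0-24 FREE] -> 0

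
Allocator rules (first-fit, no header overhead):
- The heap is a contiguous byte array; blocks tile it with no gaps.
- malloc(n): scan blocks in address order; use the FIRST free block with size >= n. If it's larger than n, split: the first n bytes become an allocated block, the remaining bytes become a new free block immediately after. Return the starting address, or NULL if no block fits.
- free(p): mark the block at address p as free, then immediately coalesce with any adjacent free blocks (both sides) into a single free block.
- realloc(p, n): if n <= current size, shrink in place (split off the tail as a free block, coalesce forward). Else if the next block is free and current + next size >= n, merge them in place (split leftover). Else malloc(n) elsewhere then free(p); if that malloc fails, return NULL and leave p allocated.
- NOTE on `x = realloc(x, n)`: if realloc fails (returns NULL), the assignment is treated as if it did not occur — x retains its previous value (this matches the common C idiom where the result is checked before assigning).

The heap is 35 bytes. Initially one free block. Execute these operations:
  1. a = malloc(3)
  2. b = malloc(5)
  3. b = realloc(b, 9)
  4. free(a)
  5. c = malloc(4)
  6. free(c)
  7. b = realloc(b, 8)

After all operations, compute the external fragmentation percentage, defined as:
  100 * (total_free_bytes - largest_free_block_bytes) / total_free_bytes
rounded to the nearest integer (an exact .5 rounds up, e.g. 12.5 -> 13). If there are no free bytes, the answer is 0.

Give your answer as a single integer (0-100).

Answer: 11

Derivation:
Op 1: a = malloc(3) -> a = 0; heap: [0-2 ALLOC][3-34 FREE]
Op 2: b = malloc(5) -> b = 3; heap: [0-2 ALLOC][3-7 ALLOC][8-34 FREE]
Op 3: b = realloc(b, 9) -> b = 3; heap: [0-2 ALLOC][3-11 ALLOC][12-34 FREE]
Op 4: free(a) -> (freed a); heap: [0-2 FREE][3-11 ALLOC][12-34 FREE]
Op 5: c = malloc(4) -> c = 12; heap: [0-2 FREE][3-11 ALLOC][12-15 ALLOC][16-34 FREE]
Op 6: free(c) -> (freed c); heap: [0-2 FREE][3-11 ALLOC][12-34 FREE]
Op 7: b = realloc(b, 8) -> b = 3; heap: [0-2 FREE][3-10 ALLOC][11-34 FREE]
Free blocks: [3 24] total_free=27 largest=24 -> 100*(27-24)/27 = 300/27 ≈ 11.111 -> rounds to 11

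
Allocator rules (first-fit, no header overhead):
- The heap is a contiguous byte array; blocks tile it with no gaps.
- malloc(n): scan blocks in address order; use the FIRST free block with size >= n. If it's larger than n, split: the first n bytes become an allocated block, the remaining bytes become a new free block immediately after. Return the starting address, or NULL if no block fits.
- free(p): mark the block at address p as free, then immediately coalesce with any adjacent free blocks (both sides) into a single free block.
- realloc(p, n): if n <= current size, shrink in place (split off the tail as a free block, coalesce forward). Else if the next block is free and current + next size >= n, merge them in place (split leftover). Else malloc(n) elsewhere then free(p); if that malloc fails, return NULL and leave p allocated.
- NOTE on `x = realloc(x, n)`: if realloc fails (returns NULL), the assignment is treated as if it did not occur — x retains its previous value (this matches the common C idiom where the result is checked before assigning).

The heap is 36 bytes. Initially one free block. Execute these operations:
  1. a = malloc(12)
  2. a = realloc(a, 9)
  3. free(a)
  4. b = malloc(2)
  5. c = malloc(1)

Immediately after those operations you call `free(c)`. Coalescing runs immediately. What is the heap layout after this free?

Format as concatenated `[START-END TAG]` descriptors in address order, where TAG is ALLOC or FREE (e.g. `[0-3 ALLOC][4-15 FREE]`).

Op 1: a = malloc(12) -> a = 0; heap: [0-11 ALLOC][12-35 FREE]
Op 2: a = realloc(a, 9) -> a = 0; heap: [0-8 ALLOC][9-35 FREE]
Op 3: free(a) -> (freed a); heap: [0-35 FREE]
Op 4: b = malloc(2) -> b = 0; heap: [0-1 ALLOC][2-35 FREE]
Op 5: c = malloc(1) -> c = 2; heap: [0-1 ALLOC][2-2 ALLOC][3-35 FREE]
free(c): c = 2 -> block [2-2 ALLOC]; mark free, coalesce with adjacent free neighbors -> [0-1 ALLOC][2-35 FREE]

Answer: [0-1 ALLOC][2-35 FREE]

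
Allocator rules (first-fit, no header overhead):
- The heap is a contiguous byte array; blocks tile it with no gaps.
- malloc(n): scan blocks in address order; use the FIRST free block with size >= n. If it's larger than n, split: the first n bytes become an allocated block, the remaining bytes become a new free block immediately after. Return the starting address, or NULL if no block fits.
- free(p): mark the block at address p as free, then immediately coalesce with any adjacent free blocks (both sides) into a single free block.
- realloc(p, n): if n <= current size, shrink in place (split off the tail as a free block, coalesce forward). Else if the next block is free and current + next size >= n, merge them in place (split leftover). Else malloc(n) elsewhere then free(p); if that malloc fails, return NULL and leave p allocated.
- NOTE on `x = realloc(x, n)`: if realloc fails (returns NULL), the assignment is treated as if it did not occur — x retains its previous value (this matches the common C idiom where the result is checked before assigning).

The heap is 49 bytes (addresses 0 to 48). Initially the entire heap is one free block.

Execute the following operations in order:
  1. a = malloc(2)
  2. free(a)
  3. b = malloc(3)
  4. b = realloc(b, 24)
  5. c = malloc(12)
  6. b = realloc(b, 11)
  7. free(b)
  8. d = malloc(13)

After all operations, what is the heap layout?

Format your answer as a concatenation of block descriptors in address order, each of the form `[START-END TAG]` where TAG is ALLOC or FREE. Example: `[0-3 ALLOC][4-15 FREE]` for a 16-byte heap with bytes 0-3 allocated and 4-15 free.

Op 1: a = malloc(2) -> a = 0; heap: [0-1 ALLOC][2-48 FREE]
Op 2: free(a) -> (freed a); heap: [0-48 FREE]
Op 3: b = malloc(3) -> b = 0; heap: [0-2 ALLOC][3-48 FREE]
Op 4: b = realloc(b, 24) -> b = 0; heap: [0-23 ALLOC][24-48 FREE]
Op 5: c = malloc(12) -> c = 24; heap: [0-23 ALLOC][24-35 ALLOC][36-48 FREE]
Op 6: b = realloc(b, 11) -> b = 0; heap: [0-10 ALLOC][11-23 FREE][24-35 ALLOC][36-48 FREE]
Op 7: free(b) -> (freed b); heap: [0-23 FREE][24-35 ALLOC][36-48 FREE]
Op 8: d = malloc(13) -> d = 0; heap: [0-12 ALLOC][13-23 FREE][24-35 ALLOC][36-48 FREE]

Answer: [0-12 ALLOC][13-23 FREE][24-35 ALLOC][36-48 FREE]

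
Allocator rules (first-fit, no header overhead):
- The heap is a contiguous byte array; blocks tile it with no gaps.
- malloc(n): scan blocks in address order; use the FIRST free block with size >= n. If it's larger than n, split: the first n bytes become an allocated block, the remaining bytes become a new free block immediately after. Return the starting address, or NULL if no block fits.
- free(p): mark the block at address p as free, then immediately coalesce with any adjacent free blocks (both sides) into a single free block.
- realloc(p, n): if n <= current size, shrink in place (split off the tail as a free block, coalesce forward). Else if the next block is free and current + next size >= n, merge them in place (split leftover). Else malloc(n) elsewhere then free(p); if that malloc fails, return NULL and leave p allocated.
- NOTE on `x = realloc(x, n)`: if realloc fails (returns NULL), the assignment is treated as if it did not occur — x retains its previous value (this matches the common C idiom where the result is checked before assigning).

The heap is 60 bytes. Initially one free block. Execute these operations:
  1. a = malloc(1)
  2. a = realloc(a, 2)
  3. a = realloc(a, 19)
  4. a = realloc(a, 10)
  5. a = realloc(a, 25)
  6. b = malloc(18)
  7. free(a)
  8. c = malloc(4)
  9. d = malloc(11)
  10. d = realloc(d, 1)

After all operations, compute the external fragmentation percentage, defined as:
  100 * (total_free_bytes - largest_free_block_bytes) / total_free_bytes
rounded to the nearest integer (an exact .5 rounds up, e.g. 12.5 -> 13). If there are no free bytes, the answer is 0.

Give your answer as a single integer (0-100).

Answer: 46

Derivation:
Op 1: a = malloc(1) -> a = 0; heap: [0-0 ALLOC][1-59 FREE]
Op 2: a = realloc(a, 2) -> a = 0; heap: [0-1 ALLOC][2-59 FREE]
Op 3: a = realloc(a, 19) -> a = 0; heap: [0-18 ALLOC][19-59 FREE]
Op 4: a = realloc(a, 10) -> a = 0; heap: [0-9 ALLOC][10-59 FREE]
Op 5: a = realloc(a, 25) -> a = 0; heap: [0-24 ALLOC][25-59 FREE]
Op 6: b = malloc(18) -> b = 25; heap: [0-24 ALLOC][25-42 ALLOC][43-59 FREE]
Op 7: free(a) -> (freed a); heap: [0-24 FREE][25-42 ALLOC][43-59 FREE]
Op 8: c = malloc(4) -> c = 0; heap: [0-3 ALLOC][4-24 FREE][25-42 ALLOC][43-59 FREE]
Op 9: d = malloc(11) -> d = 4; heap: [0-3 ALLOC][4-14 ALLOC][15-24 FREE][25-42 ALLOC][43-59 FREE]
Op 10: d = realloc(d, 1) -> d = 4; heap: [0-3 ALLOC][4-4 ALLOC][5-24 FREE][25-42 ALLOC][43-59 FREE]
Free blocks: [20 17] total_free=37 largest=20 -> 100*(37-20)/37 = 1700/37 ≈ 45.946 -> rounds to 46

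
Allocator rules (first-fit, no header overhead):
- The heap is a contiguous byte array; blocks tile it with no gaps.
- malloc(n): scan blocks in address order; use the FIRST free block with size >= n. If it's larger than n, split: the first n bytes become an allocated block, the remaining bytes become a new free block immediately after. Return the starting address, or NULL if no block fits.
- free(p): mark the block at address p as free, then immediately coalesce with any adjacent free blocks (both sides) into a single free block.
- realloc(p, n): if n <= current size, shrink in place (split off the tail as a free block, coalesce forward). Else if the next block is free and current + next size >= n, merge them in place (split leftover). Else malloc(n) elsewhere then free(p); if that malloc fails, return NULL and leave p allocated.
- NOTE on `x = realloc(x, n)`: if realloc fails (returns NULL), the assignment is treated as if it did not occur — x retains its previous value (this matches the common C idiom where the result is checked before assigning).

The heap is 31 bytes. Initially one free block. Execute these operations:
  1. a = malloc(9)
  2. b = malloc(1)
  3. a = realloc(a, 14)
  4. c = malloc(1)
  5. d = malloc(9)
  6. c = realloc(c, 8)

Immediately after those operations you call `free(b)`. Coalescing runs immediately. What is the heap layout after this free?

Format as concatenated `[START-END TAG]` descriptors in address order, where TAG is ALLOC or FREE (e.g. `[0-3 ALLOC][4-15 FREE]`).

Answer: [0-7 ALLOC][8-9 FREE][10-23 ALLOC][24-30 FREE]

Derivation:
Op 1: a = malloc(9) -> a = 0; heap: [0-8 ALLOC][9-30 FREE]
Op 2: b = malloc(1) -> b = 9; heap: [0-8 ALLOC][9-9 ALLOC][10-30 FREE]
Op 3: a = realloc(a, 14) -> a = 10; heap: [0-8 FREE][9-9 ALLOC][10-23 ALLOC][24-30 FREE]
Op 4: c = malloc(1) -> c = 0; heap: [0-0 ALLOC][1-8 FREE][9-9 ALLOC][10-23 ALLOC][24-30 FREE]
Op 5: d = malloc(9) -> d = NULL; heap: [0-0 ALLOC][1-8 FREE][9-9 ALLOC][10-23 ALLOC][24-30 FREE]
Op 6: c = realloc(c, 8) -> c = 0; heap: [0-7 ALLOC][8-8 FREE][9-9 ALLOC][10-23 ALLOC][24-30 FREE]
free(b): b = 9 -> block [9-9 ALLOC]; mark free, coalesce with adjacent free neighbors -> [0-7 ALLOC][8-9 FREE][10-23 ALLOC][24-30 FREE]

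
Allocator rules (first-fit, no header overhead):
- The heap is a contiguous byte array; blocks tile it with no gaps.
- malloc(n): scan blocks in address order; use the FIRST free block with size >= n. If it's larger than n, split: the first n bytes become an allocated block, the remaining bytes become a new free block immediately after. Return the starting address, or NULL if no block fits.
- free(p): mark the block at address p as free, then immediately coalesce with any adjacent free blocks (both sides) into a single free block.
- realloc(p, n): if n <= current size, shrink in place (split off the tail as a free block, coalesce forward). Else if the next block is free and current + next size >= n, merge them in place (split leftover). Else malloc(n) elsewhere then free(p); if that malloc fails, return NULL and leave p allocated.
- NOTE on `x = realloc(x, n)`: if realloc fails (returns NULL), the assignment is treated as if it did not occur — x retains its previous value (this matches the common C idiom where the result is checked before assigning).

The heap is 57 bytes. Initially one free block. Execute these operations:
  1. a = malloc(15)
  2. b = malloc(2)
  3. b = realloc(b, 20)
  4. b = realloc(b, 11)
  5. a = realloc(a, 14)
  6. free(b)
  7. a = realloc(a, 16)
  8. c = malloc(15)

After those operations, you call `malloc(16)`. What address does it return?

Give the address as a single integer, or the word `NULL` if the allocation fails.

Op 1: a = malloc(15) -> a = 0; heap: [0-14 ALLOC][15-56 FREE]
Op 2: b = malloc(2) -> b = 15; heap: [0-14 ALLOC][15-16 ALLOC][17-56 FREE]
Op 3: b = realloc(b, 20) -> b = 15; heap: [0-14 ALLOC][15-34 ALLOC][35-56 FREE]
Op 4: b = realloc(b, 11) -> b = 15; heap: [0-14 ALLOC][15-25 ALLOC][26-56 FREE]
Op 5: a = realloc(a, 14) -> a = 0; heap: [0-13 ALLOC][14-14 FREE][15-25 ALLOC][26-56 FREE]
Op 6: free(b) -> (freed b); heap: [0-13 ALLOC][14-56 FREE]
Op 7: a = realloc(a, 16) -> a = 0; heap: [0-15 ALLOC][16-56 FREE]
Op 8: c = malloc(15) -> c = 16; heap: [0-15 ALLOC][16-30 ALLOC][31-56 FREE]
malloc(16): first-fit scan over [0-15 ALLOC][16-30 ALLOC][31-56 FREE] -> 31

Answer: 31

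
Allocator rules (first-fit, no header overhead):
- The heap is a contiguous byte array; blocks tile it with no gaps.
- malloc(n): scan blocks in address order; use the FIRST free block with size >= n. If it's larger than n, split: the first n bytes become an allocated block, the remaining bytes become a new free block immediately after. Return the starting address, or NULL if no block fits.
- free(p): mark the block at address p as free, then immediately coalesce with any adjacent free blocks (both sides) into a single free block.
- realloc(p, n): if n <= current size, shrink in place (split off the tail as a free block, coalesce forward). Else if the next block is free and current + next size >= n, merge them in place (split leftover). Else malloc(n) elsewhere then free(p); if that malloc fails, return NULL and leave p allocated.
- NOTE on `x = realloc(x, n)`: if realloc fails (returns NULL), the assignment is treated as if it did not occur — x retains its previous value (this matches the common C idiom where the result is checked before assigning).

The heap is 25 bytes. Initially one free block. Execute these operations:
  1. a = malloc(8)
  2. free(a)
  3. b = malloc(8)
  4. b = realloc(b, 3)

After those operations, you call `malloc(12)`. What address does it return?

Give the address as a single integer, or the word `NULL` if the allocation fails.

Op 1: a = malloc(8) -> a = 0; heap: [0-7 ALLOC][8-24 FREE]
Op 2: free(a) -> (freed a); heap: [0-24 FREE]
Op 3: b = malloc(8) -> b = 0; heap: [0-7 ALLOC][8-24 FREE]
Op 4: b = realloc(b, 3) -> b = 0; heap: [0-2 ALLOC][3-24 FREE]
malloc(12): first-fit scan over [0-2 ALLOC][3-24 FREE] -> 3

Answer: 3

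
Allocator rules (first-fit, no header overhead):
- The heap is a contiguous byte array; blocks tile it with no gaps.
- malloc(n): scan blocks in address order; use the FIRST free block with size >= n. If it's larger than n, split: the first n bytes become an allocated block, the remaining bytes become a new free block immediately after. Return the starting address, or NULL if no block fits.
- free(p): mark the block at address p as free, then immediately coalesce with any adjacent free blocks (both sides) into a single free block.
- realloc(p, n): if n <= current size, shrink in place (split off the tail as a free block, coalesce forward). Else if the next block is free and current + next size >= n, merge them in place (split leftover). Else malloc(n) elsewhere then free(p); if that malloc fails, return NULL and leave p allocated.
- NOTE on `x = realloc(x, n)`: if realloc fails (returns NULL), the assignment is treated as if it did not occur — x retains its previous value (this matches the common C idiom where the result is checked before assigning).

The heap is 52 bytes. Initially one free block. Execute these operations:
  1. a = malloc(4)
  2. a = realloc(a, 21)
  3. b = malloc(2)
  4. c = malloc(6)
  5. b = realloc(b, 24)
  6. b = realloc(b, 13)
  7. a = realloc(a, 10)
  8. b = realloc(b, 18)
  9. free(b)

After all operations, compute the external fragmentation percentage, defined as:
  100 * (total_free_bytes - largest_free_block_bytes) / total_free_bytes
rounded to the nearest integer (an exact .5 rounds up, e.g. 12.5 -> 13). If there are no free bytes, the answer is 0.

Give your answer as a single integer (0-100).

Answer: 36

Derivation:
Op 1: a = malloc(4) -> a = 0; heap: [0-3 ALLOC][4-51 FREE]
Op 2: a = realloc(a, 21) -> a = 0; heap: [0-20 ALLOC][21-51 FREE]
Op 3: b = malloc(2) -> b = 21; heap: [0-20 ALLOC][21-22 ALLOC][23-51 FREE]
Op 4: c = malloc(6) -> c = 23; heap: [0-20 ALLOC][21-22 ALLOC][23-28 ALLOC][29-51 FREE]
Op 5: b = realloc(b, 24) -> NULL (b unchanged); heap: [0-20 ALLOC][21-22 ALLOC][23-28 ALLOC][29-51 FREE]
Op 6: b = realloc(b, 13) -> b = 29; heap: [0-20 ALLOC][21-22 FREE][23-28 ALLOC][29-41 ALLOC][42-51 FREE]
Op 7: a = realloc(a, 10) -> a = 0; heap: [0-9 ALLOC][10-22 FREE][23-28 ALLOC][29-41 ALLOC][42-51 FREE]
Op 8: b = realloc(b, 18) -> b = 29; heap: [0-9 ALLOC][10-22 FREE][23-28 ALLOC][29-46 ALLOC][47-51 FREE]
Op 9: free(b) -> (freed b); heap: [0-9 ALLOC][10-22 FREE][23-28 ALLOC][29-51 FREE]
Free blocks: [13 23] total_free=36 largest=23 -> 100*(36-23)/36 = 1300/36 ≈ 36.111 -> rounds to 36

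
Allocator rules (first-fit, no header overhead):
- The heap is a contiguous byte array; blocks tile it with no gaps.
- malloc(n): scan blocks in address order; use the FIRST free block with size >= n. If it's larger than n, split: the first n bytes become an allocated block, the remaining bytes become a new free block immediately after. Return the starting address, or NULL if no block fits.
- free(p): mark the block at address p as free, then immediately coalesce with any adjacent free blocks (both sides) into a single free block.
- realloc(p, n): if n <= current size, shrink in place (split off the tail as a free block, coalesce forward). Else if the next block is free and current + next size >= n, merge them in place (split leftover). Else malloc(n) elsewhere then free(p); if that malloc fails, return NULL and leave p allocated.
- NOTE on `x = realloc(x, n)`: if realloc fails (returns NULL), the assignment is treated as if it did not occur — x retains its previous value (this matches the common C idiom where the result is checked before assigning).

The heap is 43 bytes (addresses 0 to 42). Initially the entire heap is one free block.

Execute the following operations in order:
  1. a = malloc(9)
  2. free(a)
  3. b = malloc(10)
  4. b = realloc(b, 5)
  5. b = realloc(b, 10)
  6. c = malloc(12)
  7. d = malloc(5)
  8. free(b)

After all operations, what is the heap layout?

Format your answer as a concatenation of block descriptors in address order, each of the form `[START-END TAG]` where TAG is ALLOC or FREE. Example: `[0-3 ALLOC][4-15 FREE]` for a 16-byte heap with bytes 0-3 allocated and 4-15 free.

Answer: [0-9 FREE][10-21 ALLOC][22-26 ALLOC][27-42 FREE]

Derivation:
Op 1: a = malloc(9) -> a = 0; heap: [0-8 ALLOC][9-42 FREE]
Op 2: free(a) -> (freed a); heap: [0-42 FREE]
Op 3: b = malloc(10) -> b = 0; heap: [0-9 ALLOC][10-42 FREE]
Op 4: b = realloc(b, 5) -> b = 0; heap: [0-4 ALLOC][5-42 FREE]
Op 5: b = realloc(b, 10) -> b = 0; heap: [0-9 ALLOC][10-42 FREE]
Op 6: c = malloc(12) -> c = 10; heap: [0-9 ALLOC][10-21 ALLOC][22-42 FREE]
Op 7: d = malloc(5) -> d = 22; heap: [0-9 ALLOC][10-21 ALLOC][22-26 ALLOC][27-42 FREE]
Op 8: free(b) -> (freed b); heap: [0-9 FREE][10-21 ALLOC][22-26 ALLOC][27-42 FREE]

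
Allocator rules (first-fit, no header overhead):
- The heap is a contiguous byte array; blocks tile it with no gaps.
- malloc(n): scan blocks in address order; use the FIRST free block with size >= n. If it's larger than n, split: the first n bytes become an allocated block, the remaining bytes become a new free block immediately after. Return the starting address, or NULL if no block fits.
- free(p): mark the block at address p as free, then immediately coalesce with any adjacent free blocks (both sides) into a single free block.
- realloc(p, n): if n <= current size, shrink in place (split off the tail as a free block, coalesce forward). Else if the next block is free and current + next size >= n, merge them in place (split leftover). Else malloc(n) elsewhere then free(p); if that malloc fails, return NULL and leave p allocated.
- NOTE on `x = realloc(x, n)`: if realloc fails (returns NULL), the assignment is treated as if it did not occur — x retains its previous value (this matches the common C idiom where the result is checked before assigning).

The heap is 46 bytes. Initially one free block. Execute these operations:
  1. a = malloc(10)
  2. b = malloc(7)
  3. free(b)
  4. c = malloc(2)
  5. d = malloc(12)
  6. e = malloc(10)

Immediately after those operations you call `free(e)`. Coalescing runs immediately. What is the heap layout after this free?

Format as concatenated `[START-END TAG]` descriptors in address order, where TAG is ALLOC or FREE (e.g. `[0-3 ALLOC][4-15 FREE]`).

Answer: [0-9 ALLOC][10-11 ALLOC][12-23 ALLOC][24-45 FREE]

Derivation:
Op 1: a = malloc(10) -> a = 0; heap: [0-9 ALLOC][10-45 FREE]
Op 2: b = malloc(7) -> b = 10; heap: [0-9 ALLOC][10-16 ALLOC][17-45 FREE]
Op 3: free(b) -> (freed b); heap: [0-9 ALLOC][10-45 FREE]
Op 4: c = malloc(2) -> c = 10; heap: [0-9 ALLOC][10-11 ALLOC][12-45 FREE]
Op 5: d = malloc(12) -> d = 12; heap: [0-9 ALLOC][10-11 ALLOC][12-23 ALLOC][24-45 FREE]
Op 6: e = malloc(10) -> e = 24; heap: [0-9 ALLOC][10-11 ALLOC][12-23 ALLOC][24-33 ALLOC][34-45 FREE]
free(e): e = 24 -> block [24-33 ALLOC]; mark free, coalesce with adjacent free neighbors -> [0-9 ALLOC][10-11 ALLOC][12-23 ALLOC][24-45 FREE]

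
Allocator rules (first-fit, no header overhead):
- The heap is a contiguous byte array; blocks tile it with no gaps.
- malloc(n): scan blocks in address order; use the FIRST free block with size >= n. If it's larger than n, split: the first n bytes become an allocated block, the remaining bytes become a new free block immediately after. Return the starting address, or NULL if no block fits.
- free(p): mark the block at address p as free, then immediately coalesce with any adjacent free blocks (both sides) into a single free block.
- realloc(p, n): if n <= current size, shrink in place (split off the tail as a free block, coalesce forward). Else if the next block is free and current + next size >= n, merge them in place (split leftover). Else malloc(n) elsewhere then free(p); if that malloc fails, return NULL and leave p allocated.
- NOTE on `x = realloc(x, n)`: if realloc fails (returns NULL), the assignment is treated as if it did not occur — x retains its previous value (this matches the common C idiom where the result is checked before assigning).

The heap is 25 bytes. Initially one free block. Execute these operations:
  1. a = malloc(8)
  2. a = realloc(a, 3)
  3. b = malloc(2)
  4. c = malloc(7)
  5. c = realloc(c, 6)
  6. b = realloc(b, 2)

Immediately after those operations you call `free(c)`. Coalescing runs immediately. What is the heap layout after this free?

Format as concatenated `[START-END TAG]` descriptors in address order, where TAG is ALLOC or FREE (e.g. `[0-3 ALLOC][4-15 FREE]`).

Op 1: a = malloc(8) -> a = 0; heap: [0-7 ALLOC][8-24 FREE]
Op 2: a = realloc(a, 3) -> a = 0; heap: [0-2 ALLOC][3-24 FREE]
Op 3: b = malloc(2) -> b = 3; heap: [0-2 ALLOC][3-4 ALLOC][5-24 FREE]
Op 4: c = malloc(7) -> c = 5; heap: [0-2 ALLOC][3-4 ALLOC][5-11 ALLOC][12-24 FREE]
Op 5: c = realloc(c, 6) -> c = 5; heap: [0-2 ALLOC][3-4 ALLOC][5-10 ALLOC][11-24 FREE]
Op 6: b = realloc(b, 2) -> b = 3; heap: [0-2 ALLOC][3-4 ALLOC][5-10 ALLOC][11-24 FREE]
free(c): c = 5 -> block [5-10 ALLOC]; mark free, coalesce with adjacent free neighbors -> [0-2 ALLOC][3-4 ALLOC][5-24 FREE]

Answer: [0-2 ALLOC][3-4 ALLOC][5-24 FREE]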